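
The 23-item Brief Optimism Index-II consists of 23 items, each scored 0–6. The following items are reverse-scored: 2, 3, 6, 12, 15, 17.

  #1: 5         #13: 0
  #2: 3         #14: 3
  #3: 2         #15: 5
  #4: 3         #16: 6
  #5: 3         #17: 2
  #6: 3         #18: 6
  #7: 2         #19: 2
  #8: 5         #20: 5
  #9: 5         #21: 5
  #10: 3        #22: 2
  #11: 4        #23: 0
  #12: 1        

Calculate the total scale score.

Raw sum = 75. Reverse-scored items: 2, 3, 6, 12, 15, 17; their raw sum = 16.
Each reversal replaces raw with 6 − raw, changing the total by 6 − 2·raw per item.
Total = 75 + 6·6 − 2·16 = 75 + 36 − 32 = 79

79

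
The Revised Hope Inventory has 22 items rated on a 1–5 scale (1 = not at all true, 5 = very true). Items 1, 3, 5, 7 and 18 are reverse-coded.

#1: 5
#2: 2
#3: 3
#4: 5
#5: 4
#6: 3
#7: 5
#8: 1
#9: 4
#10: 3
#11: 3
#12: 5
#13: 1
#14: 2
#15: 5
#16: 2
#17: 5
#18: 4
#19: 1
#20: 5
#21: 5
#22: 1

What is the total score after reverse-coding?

Reverse-coded items use 6 − raw:
  item 1: 6 − 5 = 1
  item 3: 6 − 3 = 3
  item 5: 6 − 4 = 2
  item 7: 6 − 5 = 1
  item 18: 6 − 4 = 2
Scored items: 1, 2, 3, 5, 2, 3, 1, 1, 4, 3, 3, 5, 1, 2, 5, 2, 5, 2, 1, 5, 5, 1
Total = 1 + 2 + 3 + 5 + 2 + 3 + 1 + 1 + 4 + 3 + 3 + 5 + 1 + 2 + 5 + 2 + 5 + 2 + 1 + 5 + 5 + 1 = 62

62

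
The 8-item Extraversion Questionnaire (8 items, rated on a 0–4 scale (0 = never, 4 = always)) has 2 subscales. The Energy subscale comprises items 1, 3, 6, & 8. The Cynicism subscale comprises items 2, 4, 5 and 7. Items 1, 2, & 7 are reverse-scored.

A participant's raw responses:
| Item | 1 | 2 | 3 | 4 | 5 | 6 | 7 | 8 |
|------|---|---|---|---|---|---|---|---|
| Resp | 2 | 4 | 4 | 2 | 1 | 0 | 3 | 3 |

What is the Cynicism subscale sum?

Cynicism items: 2, 4, 5, 7.
Of these, items 2 and 7 are reverse-scored; reverse-coded value = 4 − response.
  item 2: 4 − 4 = 0
  item 4: 2
  item 5: 1
  item 7: 4 − 3 = 1
Sum = 0 + 2 + 1 + 1 = 4

4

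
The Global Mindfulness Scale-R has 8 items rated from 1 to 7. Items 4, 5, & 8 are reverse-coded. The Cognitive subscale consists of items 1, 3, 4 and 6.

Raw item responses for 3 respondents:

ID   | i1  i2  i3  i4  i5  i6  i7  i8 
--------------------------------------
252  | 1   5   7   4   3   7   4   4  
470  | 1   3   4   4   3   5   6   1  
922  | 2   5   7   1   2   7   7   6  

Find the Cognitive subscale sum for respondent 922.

Respondent 922 raw: 2, 5, 7, 1, 2, 7, 7, 6.
Cognitive items: 1, 3, 4, 6.
Reverse-coded (on a 1–7 scale, reversed = 8 − raw):
  item 1: 2
  item 3: 7
  item 4: 8 − 1 = 7
  item 6: 7
Sum = 2 + 7 + 7 + 7 = 23

23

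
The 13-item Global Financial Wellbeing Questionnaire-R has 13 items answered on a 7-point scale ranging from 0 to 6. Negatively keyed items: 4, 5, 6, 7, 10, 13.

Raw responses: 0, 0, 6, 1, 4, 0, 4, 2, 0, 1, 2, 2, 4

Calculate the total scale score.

Raw sum = 26. Negatively keyed items: 4, 5, 6, 7, 10, 13; their raw sum = 14.
Each reversal replaces raw with 6 − raw, changing the total by 6 − 2·raw per item.
Total = 26 + 6·6 − 2·14 = 26 + 36 − 28 = 34

34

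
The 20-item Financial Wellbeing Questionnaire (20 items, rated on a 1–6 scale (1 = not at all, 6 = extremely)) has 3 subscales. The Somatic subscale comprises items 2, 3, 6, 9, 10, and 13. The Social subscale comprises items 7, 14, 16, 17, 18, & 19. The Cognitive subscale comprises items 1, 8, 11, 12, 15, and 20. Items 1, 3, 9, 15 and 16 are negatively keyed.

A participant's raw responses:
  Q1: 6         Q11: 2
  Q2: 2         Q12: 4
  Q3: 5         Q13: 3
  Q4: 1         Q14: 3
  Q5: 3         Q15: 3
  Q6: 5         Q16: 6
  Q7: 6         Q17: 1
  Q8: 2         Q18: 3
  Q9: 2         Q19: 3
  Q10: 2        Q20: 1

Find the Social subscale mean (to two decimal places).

2.83

Social items: 7, 14, 16, 17, 18, 19.
Of these, item 16 is negatively keyed; reversed = (1+6) − raw = 7 − raw.
  item 7: 6
  item 14: 3
  item 16: 7 − 6 = 1
  item 17: 1
  item 18: 3
  item 19: 3
Sum = 6 + 3 + 1 + 1 + 3 + 3 = 17
Mean = 17 / 6 = 2.83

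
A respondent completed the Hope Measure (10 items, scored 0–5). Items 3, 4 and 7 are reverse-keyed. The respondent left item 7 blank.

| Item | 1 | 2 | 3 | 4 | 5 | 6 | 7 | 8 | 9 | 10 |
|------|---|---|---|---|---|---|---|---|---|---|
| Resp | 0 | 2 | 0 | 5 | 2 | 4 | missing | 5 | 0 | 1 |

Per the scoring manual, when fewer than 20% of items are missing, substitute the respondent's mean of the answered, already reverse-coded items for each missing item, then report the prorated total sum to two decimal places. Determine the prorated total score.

21.11

Reverse-coded (reversed = (0+5) − raw = 5 − raw):
  item 3: 5 − 0 = 5
  item 4: 5 − 5 = 0
Completed scored items (9 of 10): 0, 2, 5, 0, 2, 4, 5, 0, 1; sum = 19.
Person mean = 19 / 9 ≈ 2.1111
Prorated total = (19 / 9) × 10 = 21.11 (to 2 dp)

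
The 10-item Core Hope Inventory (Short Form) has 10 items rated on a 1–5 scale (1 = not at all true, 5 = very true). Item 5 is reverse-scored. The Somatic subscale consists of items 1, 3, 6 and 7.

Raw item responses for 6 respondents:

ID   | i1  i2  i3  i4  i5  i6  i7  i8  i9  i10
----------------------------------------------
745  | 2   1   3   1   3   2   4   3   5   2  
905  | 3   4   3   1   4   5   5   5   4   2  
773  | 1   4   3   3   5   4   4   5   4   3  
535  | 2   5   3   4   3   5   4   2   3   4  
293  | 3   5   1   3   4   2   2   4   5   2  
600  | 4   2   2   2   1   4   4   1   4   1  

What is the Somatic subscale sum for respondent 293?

Respondent 293 raw: 3, 5, 1, 3, 4, 2, 2, 4, 5, 2.
Somatic items: 1, 3, 6, 7.
Reverse-coded (reverse-coded value = 6 − response):
  item 1: 3
  item 3: 1
  item 6: 2
  item 7: 2
Sum = 3 + 1 + 2 + 2 = 8

8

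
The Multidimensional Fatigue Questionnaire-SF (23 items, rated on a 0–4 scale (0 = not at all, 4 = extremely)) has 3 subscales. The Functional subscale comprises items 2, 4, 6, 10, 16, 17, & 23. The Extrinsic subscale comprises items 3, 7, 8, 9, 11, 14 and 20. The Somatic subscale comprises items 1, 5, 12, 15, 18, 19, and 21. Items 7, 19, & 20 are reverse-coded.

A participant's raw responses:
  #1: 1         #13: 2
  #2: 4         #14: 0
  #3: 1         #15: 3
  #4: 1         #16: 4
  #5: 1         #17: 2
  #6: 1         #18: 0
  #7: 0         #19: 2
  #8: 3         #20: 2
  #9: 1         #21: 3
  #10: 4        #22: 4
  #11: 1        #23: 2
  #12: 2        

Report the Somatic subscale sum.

Somatic items: 1, 5, 12, 15, 18, 19, 21.
Of these, item 19 is reverse-coded; on a 0–4 scale, reversed = 4 − raw.
  item 1: 1
  item 5: 1
  item 12: 2
  item 15: 3
  item 18: 0
  item 19: 4 − 2 = 2
  item 21: 3
Sum = 1 + 1 + 2 + 3 + 0 + 2 + 3 = 12

12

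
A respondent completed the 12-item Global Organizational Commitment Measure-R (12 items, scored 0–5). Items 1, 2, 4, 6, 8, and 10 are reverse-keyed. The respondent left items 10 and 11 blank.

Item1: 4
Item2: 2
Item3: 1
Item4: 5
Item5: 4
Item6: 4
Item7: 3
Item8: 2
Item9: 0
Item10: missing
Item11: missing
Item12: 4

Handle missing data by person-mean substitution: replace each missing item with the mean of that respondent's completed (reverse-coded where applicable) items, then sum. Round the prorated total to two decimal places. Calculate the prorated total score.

Reverse-coded (reverse-coded value = 5 − response):
  item 1: 5 − 4 = 1
  item 2: 5 − 2 = 3
  item 4: 5 − 5 = 0
  item 6: 5 − 4 = 1
  item 8: 5 − 2 = 3
Completed scored items (10 of 12): 1, 3, 1, 0, 4, 1, 3, 3, 0, 4; sum = 20.
Person mean = 20 / 10 ≈ 2.0000
Prorated total = (20 / 10) × 12 = 24.00 (to 2 dp)

24.00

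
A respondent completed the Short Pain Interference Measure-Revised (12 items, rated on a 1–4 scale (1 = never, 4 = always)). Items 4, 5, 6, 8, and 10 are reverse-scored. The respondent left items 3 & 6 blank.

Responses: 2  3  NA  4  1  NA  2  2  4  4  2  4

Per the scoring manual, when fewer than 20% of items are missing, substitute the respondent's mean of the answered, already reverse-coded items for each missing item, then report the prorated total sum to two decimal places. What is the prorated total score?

Reverse-coded (reverse-coded value = 5 − response):
  item 4: 5 − 4 = 1
  item 5: 5 − 1 = 4
  item 8: 5 − 2 = 3
  item 10: 5 − 4 = 1
Completed scored items (10 of 12): 2, 3, 1, 4, 2, 3, 4, 1, 2, 4; sum = 26.
Person mean = 26 / 10 ≈ 2.6000
Prorated total = (26 / 10) × 12 = 31.20 (to 2 dp)

31.20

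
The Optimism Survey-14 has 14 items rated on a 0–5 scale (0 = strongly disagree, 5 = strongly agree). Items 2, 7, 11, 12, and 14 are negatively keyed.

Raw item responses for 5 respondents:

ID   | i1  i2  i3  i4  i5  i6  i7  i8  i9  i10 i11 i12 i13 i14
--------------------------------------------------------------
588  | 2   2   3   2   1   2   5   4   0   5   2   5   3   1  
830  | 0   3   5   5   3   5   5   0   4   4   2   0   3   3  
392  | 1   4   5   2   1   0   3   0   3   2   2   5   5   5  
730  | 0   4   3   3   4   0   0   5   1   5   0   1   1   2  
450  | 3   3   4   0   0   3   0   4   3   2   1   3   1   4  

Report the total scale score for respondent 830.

Respondent 830 raw: 0, 3, 5, 5, 3, 5, 5, 0, 4, 4, 2, 0, 3, 3.
Reverse-coded (on a 0–5 scale, reversed = 5 − raw):
  item 1: 0
  item 2: 5 − 3 = 2
  item 3: 5
  item 4: 5
  item 5: 3
  item 6: 5
  item 7: 5 − 5 = 0
  item 8: 0
  item 9: 4
  item 10: 4
  item 11: 5 − 2 = 3
  item 12: 5 − 0 = 5
  item 13: 3
  item 14: 5 − 3 = 2
Sum = 0 + 2 + 5 + 5 + 3 + 5 + 0 + 0 + 4 + 4 + 3 + 5 + 3 + 2 = 41

41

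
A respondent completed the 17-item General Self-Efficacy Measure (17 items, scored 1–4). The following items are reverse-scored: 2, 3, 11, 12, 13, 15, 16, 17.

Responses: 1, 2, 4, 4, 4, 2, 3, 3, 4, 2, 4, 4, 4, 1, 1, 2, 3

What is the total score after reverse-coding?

Reversing items 2, 3, 11, 12, 13, 15, 16 and 17 with 5 − raw:
Total = 1 + (5−2) + (5−4) + 4 + 4 + 2 + 3 + 3 + 4 + 2 + (5−4) + (5−4) + (5−4) + 1 + (5−1) + (5−2) + (5−3)
      = 1 + 3 + 1 + 4 + 4 + 2 + 3 + 3 + 4 + 2 + 1 + 1 + 1 + 1 + 4 + 3 + 2 = 40

40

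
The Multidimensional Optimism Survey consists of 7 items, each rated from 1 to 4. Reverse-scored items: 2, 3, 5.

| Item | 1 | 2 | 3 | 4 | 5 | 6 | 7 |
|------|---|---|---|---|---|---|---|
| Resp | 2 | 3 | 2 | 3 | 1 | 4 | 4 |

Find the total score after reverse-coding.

Apply reverse scoring (on a 1–4 scale, reversed = 5 − raw):
  item 2: 5 − 3 = 2
  item 3: 5 − 2 = 3
  item 5: 5 − 1 = 4
Scored items: 2, 2, 3, 3, 4, 4, 4
Total = 2 + 2 + 3 + 3 + 4 + 4 + 4 = 22

22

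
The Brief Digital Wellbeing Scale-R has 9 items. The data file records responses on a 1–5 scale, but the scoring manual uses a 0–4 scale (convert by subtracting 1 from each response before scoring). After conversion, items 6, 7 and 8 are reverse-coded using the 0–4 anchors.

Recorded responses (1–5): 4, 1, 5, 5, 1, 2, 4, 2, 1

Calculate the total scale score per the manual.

18

Convert to 0–4: 3, 0, 4, 4, 0, 1, 3, 1, 0
Reverse-coded (on a 0–4 scale, reversed = 4 − raw):
  item 6: 4 − 1 = 3
  item 7: 4 − 3 = 1
  item 8: 4 − 1 = 3
Scored: 3, 0, 4, 4, 0, 3, 1, 3, 0
Total = 18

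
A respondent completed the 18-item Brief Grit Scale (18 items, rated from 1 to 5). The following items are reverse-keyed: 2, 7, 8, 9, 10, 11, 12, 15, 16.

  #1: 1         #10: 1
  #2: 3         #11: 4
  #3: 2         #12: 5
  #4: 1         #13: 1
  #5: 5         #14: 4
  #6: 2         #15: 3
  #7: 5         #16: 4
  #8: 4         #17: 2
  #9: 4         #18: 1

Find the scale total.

Raw sum = 52. Reverse-keyed items: 2, 7, 8, 9, 10, 11, 12, 15, 16; their raw sum = 33.
Each reversal replaces raw with 6 − raw, changing the total by 6 − 2·raw per item.
Total = 52 + 9·6 − 2·33 = 52 + 54 − 66 = 40

40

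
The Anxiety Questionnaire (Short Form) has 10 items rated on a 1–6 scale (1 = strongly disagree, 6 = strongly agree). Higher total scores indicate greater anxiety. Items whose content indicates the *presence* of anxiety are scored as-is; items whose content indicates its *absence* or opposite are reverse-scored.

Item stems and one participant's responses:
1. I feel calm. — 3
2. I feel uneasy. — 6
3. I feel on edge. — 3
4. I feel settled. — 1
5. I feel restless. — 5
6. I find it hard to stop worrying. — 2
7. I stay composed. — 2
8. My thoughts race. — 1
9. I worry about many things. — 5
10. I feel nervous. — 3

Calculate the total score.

40

Items 1, 4, 7 describe the absence/opposite of anxiety → reverse-score.
reversed = (1+6) − raw = 7 − raw.
  item 1: 7 − 3 = 4
  item 2: 6
  item 3: 3
  item 4: 7 − 1 = 6
  item 5: 5
  item 6: 2
  item 7: 7 − 2 = 5
  item 8: 1
  item 9: 5
  item 10: 3
Total = 4 + 6 + 3 + 6 + 5 + 2 + 5 + 1 + 5 + 3 = 40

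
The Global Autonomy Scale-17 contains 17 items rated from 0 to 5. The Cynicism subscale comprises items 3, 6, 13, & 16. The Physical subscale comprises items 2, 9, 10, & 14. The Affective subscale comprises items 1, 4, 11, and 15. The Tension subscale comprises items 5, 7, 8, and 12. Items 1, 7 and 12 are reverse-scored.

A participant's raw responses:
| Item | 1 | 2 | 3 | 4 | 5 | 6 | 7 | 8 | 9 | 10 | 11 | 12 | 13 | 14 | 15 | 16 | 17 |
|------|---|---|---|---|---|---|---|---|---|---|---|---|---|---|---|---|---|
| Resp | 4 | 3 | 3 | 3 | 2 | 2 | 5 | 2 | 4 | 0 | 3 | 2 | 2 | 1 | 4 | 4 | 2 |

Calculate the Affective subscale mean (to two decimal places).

Affective items: 1, 4, 11, 15.
Of these, item 1 is reverse-scored; reverse-coded value = 5 − response.
  item 1: 5 − 4 = 1
  item 4: 3
  item 11: 3
  item 15: 4
Sum = 1 + 3 + 3 + 4 = 11
Mean = 11 / 4 = 2.75

2.75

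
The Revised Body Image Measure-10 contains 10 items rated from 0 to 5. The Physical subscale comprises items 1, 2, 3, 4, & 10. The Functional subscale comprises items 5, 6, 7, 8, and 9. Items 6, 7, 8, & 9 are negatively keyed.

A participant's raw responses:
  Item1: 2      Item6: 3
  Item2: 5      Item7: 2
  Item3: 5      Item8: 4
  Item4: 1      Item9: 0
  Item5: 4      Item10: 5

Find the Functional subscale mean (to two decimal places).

Functional items: 5, 6, 7, 8, 9.
Of these, items 6, 7, 8 and 9 are negatively keyed; reversed = (0+5) − raw = 5 − raw.
  item 5: 4
  item 6: 5 − 3 = 2
  item 7: 5 − 2 = 3
  item 8: 5 − 4 = 1
  item 9: 5 − 0 = 5
Sum = 4 + 2 + 3 + 1 + 5 = 15
Mean = 15 / 5 = 3.00

3.00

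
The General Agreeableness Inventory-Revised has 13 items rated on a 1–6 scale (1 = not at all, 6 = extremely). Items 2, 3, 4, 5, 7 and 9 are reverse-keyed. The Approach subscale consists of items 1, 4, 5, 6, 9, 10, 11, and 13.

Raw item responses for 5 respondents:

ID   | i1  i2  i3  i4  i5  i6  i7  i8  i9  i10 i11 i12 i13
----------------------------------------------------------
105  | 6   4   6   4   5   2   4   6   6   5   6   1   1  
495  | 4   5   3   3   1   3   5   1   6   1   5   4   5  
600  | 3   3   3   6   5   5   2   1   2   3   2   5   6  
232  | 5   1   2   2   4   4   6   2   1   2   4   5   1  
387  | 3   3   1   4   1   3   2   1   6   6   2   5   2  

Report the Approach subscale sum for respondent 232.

Respondent 232 raw: 5, 1, 2, 2, 4, 4, 6, 2, 1, 2, 4, 5, 1.
Approach items: 1, 4, 5, 6, 9, 10, 11, 13.
Reverse-coded (on a 1–6 scale, reversed = 7 − raw):
  item 1: 5
  item 4: 7 − 2 = 5
  item 5: 7 − 4 = 3
  item 6: 4
  item 9: 7 − 1 = 6
  item 10: 2
  item 11: 4
  item 13: 1
Sum = 5 + 5 + 3 + 4 + 6 + 2 + 4 + 1 = 30

30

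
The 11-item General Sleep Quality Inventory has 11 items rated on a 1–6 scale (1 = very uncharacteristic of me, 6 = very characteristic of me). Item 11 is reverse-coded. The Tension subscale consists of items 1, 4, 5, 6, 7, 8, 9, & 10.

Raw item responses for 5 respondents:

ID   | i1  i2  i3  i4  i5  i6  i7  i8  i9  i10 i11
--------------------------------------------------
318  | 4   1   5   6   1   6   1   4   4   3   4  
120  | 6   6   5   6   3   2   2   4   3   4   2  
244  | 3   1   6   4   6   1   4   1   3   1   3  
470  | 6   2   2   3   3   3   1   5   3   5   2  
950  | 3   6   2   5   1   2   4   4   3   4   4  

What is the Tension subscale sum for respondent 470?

29

Respondent 470 raw: 6, 2, 2, 3, 3, 3, 1, 5, 3, 5, 2.
Tension items: 1, 4, 5, 6, 7, 8, 9, 10.
Reverse-coded (on a 1–6 scale, reversed = 7 − raw):
  item 1: 6
  item 4: 3
  item 5: 3
  item 6: 3
  item 7: 1
  item 8: 5
  item 9: 3
  item 10: 5
Sum = 6 + 3 + 3 + 3 + 1 + 5 + 3 + 5 = 29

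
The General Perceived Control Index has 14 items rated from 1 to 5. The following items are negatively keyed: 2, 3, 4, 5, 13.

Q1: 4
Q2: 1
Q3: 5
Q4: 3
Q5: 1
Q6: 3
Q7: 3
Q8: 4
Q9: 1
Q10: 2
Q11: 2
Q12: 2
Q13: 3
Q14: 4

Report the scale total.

42

Raw sum = 38. Negatively keyed items: 2, 3, 4, 5, 13; their raw sum = 13.
Each reversal replaces raw with 6 − raw, changing the total by 6 − 2·raw per item.
Total = 38 + 5·6 − 2·13 = 38 + 30 − 26 = 42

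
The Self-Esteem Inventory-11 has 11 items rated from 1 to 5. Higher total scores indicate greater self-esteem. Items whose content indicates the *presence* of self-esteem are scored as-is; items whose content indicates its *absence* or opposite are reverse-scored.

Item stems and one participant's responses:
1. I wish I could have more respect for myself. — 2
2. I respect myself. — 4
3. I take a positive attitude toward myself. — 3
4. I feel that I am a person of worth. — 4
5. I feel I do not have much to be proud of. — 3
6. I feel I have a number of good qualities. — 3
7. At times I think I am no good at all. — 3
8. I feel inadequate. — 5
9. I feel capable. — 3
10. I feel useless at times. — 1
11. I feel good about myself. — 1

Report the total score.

Items 1, 5, 7, 8, 10 describe the absence/opposite of self-esteem → reverse-score.
on a 1–5 scale, reversed = 6 − raw.
  item 1: 6 − 2 = 4
  item 2: 4
  item 3: 3
  item 4: 4
  item 5: 6 − 3 = 3
  item 6: 3
  item 7: 6 − 3 = 3
  item 8: 6 − 5 = 1
  item 9: 3
  item 10: 6 − 1 = 5
  item 11: 1
Total = 4 + 4 + 3 + 4 + 3 + 3 + 3 + 1 + 3 + 5 + 1 = 34

34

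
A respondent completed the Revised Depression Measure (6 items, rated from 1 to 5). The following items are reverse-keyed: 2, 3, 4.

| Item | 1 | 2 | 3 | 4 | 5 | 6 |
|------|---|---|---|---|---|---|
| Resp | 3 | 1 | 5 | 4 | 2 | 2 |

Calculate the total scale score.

Reversing items 2, 3 and 4 with 6 − raw:
Total = 3 + (6−1) + (6−5) + (6−4) + 2 + 2
      = 3 + 5 + 1 + 2 + 2 + 2 = 15

15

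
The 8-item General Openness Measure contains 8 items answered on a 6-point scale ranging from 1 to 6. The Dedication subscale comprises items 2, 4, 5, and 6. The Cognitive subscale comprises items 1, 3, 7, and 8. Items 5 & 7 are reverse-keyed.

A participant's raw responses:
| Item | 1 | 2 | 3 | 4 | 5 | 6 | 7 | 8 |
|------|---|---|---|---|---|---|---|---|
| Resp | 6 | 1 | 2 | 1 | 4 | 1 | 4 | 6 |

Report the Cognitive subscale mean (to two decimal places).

4.25

Cognitive items: 1, 3, 7, 8.
Of these, item 7 is reverse-keyed; reverse-coded value = 7 − response.
  item 1: 6
  item 3: 2
  item 7: 7 − 4 = 3
  item 8: 6
Sum = 6 + 2 + 3 + 6 = 17
Mean = 17 / 4 = 4.25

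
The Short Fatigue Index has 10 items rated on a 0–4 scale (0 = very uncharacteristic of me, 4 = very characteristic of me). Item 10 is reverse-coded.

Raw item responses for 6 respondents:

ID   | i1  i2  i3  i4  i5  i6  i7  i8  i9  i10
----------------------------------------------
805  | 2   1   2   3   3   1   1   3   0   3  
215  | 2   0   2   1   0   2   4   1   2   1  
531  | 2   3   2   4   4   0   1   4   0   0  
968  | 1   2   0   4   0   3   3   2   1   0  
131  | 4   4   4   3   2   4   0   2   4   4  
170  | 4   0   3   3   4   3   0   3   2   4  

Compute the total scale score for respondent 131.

27

Respondent 131 raw: 4, 4, 4, 3, 2, 4, 0, 2, 4, 4.
Reverse-coded (reverse-coded value = 4 − response):
  item 1: 4
  item 2: 4
  item 3: 4
  item 4: 3
  item 5: 2
  item 6: 4
  item 7: 0
  item 8: 2
  item 9: 4
  item 10: 4 − 4 = 0
Sum = 4 + 4 + 4 + 3 + 2 + 4 + 0 + 2 + 4 + 0 = 27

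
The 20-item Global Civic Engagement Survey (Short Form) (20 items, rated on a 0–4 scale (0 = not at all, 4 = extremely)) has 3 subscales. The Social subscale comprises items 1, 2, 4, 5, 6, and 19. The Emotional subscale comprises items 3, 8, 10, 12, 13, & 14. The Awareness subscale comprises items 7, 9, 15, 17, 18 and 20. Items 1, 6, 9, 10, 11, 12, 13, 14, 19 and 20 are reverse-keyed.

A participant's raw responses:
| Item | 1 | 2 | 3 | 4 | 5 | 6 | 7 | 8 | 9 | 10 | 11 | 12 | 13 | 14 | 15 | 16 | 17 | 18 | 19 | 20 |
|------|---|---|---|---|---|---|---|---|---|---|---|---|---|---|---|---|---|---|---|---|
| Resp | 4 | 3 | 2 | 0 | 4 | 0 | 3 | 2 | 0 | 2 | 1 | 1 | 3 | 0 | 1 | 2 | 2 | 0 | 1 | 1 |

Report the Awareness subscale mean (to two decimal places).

2.17

Awareness items: 7, 9, 15, 17, 18, 20.
Of these, items 9 & 20 are reverse-keyed; reverse-coded value = 4 − response.
  item 7: 3
  item 9: 4 − 0 = 4
  item 15: 1
  item 17: 2
  item 18: 0
  item 20: 4 − 1 = 3
Sum = 3 + 4 + 1 + 2 + 0 + 3 = 13
Mean = 13 / 6 = 2.17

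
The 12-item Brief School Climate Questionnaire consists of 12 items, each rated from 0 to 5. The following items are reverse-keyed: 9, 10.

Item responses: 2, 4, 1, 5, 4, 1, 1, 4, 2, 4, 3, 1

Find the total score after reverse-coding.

30

Apply reverse scoring (on a 0–5 scale, reversed = 5 − raw):
  item 9: 5 − 2 = 3
  item 10: 5 − 4 = 1
Scored responses: 2, 4, 1, 5, 4, 1, 1, 4, 3, 1, 3, 1
Total = 2 + 4 + 1 + 5 + 4 + 1 + 1 + 4 + 3 + 1 + 3 + 1 = 30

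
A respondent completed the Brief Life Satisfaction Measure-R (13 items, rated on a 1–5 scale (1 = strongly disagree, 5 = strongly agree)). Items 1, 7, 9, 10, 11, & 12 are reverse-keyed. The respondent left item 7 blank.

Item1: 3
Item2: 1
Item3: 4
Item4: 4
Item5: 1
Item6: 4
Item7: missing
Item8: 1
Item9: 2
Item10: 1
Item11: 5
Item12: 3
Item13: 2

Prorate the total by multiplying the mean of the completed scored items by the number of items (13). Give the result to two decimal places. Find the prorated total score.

Reverse-coded (reverse-coded value = 6 − response):
  item 1: 6 − 3 = 3
  item 9: 6 − 2 = 4
  item 10: 6 − 1 = 5
  item 11: 6 − 5 = 1
  item 12: 6 − 3 = 3
Completed scored items (12 of 13): 3, 1, 4, 4, 1, 4, 1, 4, 5, 1, 3, 2; sum = 33.
Person mean = 33 / 12 ≈ 2.7500
Prorated total = (33 / 12) × 13 = 35.75 (to 2 dp)

35.75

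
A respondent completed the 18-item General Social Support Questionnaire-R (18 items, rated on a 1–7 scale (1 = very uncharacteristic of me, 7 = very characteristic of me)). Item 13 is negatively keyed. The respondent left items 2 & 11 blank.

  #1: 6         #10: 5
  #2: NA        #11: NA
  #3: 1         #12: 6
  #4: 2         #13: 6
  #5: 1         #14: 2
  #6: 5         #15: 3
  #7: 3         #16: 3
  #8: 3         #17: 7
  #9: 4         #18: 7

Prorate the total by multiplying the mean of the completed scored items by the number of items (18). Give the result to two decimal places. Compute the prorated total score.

67.50

Reverse-coded (on a 1–7 scale, reversed = 8 − raw):
  item 13: 8 − 6 = 2
Completed scored items (16 of 18): 6, 1, 2, 1, 5, 3, 3, 4, 5, 6, 2, 2, 3, 3, 7, 7; sum = 60.
Person mean = 60 / 16 ≈ 3.7500
Prorated total = (60 / 16) × 18 = 67.50 (to 2 dp)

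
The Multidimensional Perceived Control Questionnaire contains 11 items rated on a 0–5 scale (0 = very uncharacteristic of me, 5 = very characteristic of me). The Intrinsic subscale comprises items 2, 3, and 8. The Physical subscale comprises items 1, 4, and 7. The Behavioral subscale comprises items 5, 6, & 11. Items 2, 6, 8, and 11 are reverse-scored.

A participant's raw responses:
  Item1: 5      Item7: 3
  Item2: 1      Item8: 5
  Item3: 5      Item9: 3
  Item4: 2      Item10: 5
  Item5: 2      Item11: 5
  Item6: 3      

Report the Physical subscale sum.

10

Physical items: 1, 4, 7.
  item 1: 5
  item 4: 2
  item 7: 3
Sum = 5 + 2 + 3 = 10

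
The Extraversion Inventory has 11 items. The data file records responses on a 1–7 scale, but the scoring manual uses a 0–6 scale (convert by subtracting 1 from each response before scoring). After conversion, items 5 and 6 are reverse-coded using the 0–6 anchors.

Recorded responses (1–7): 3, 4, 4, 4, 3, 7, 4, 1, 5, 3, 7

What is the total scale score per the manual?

Convert to 0–6: 2, 3, 3, 3, 2, 6, 3, 0, 4, 2, 6
Reverse-coded (reverse-coded value = 6 − response):
  item 5: 6 − 2 = 4
  item 6: 6 − 6 = 0
Scored: 2, 3, 3, 3, 4, 0, 3, 0, 4, 2, 6
Total = 30

30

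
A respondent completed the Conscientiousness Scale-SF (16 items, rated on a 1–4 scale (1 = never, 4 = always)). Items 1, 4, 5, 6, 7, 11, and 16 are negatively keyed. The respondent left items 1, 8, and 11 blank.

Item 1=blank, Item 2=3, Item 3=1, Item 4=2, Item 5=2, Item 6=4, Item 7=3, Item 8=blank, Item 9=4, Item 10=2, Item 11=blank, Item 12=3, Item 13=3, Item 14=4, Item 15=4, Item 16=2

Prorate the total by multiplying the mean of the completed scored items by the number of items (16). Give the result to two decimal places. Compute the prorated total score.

44.31

Reverse-coded (reverse-coded value = 5 − response):
  item 4: 5 − 2 = 3
  item 5: 5 − 2 = 3
  item 6: 5 − 4 = 1
  item 7: 5 − 3 = 2
  item 16: 5 − 2 = 3
Completed scored items (13 of 16): 3, 1, 3, 3, 1, 2, 4, 2, 3, 3, 4, 4, 3; sum = 36.
Person mean = 36 / 13 ≈ 2.7692
Prorated total = (36 / 13) × 16 = 44.31 (to 2 dp)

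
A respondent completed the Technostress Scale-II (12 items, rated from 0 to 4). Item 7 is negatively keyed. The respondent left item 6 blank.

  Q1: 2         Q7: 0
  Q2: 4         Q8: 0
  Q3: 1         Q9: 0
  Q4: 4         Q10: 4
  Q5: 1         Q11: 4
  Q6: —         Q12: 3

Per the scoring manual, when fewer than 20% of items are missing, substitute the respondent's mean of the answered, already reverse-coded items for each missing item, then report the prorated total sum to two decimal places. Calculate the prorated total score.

Reverse-coded (reversed = (0+4) − raw = 4 − raw):
  item 7: 4 − 0 = 4
Completed scored items (11 of 12): 2, 4, 1, 4, 1, 4, 0, 0, 4, 4, 3; sum = 27.
Person mean = 27 / 11 ≈ 2.4545
Prorated total = (27 / 11) × 12 = 29.45 (to 2 dp)

29.45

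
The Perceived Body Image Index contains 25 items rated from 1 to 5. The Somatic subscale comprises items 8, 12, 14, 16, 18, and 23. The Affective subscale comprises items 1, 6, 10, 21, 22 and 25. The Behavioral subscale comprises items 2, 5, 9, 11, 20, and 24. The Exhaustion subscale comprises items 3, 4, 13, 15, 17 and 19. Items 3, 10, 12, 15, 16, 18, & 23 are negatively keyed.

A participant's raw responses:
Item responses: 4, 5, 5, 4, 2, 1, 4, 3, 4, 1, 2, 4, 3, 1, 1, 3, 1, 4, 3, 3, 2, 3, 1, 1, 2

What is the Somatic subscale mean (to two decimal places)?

Somatic items: 8, 12, 14, 16, 18, 23.
Of these, items 12, 16, 18, and 23 are negatively keyed; on a 1–5 scale, reversed = 6 − raw.
  item 8: 3
  item 12: 6 − 4 = 2
  item 14: 1
  item 16: 6 − 3 = 3
  item 18: 6 − 4 = 2
  item 23: 6 − 1 = 5
Sum = 3 + 2 + 1 + 3 + 2 + 5 = 16
Mean = 16 / 6 = 2.67

2.67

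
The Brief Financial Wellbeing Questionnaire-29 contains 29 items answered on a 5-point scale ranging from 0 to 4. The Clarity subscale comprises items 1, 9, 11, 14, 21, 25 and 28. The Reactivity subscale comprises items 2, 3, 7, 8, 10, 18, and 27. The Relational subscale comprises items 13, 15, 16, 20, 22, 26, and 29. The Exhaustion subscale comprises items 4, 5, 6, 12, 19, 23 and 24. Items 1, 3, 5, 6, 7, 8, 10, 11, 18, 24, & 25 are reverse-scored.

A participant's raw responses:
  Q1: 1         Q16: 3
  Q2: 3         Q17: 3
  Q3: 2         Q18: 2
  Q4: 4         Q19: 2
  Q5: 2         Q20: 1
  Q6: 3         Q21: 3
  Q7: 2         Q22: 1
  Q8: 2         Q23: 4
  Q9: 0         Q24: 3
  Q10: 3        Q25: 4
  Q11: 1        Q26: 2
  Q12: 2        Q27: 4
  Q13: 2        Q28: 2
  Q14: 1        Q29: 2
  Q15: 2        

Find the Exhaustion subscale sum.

Exhaustion items: 4, 5, 6, 12, 19, 23, 24.
Of these, items 5, 6, & 24 are reverse-scored; on a 0–4 scale, reversed = 4 − raw.
  item 4: 4
  item 5: 4 − 2 = 2
  item 6: 4 − 3 = 1
  item 12: 2
  item 19: 2
  item 23: 4
  item 24: 4 − 3 = 1
Sum = 4 + 2 + 1 + 2 + 2 + 4 + 1 = 16

16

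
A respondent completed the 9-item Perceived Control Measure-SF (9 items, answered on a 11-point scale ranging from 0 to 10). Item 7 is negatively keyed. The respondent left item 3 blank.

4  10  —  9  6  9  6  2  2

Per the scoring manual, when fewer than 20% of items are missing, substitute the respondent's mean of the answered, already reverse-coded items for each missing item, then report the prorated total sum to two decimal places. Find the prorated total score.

51.75

Reverse-coded (on a 0–10 scale, reversed = 10 − raw):
  item 7: 10 − 6 = 4
Completed scored items (8 of 9): 4, 10, 9, 6, 9, 4, 2, 2; sum = 46.
Person mean = 46 / 8 ≈ 5.7500
Prorated total = (46 / 8) × 9 = 51.75 (to 2 dp)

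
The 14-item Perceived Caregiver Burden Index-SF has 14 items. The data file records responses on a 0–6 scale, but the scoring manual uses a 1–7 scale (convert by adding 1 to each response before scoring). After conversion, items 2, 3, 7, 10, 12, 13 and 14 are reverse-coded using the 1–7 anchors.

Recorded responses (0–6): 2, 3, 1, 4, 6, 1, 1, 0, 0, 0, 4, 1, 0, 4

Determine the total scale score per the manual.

63

Convert to 1–7: 3, 4, 2, 5, 7, 2, 2, 1, 1, 1, 5, 2, 1, 5
Reverse-coded (on a 1–7 scale, reversed = 8 − raw):
  item 2: 8 − 4 = 4
  item 3: 8 − 2 = 6
  item 7: 8 − 2 = 6
  item 10: 8 − 1 = 7
  item 12: 8 − 2 = 6
  item 13: 8 − 1 = 7
  item 14: 8 − 5 = 3
Scored: 3, 4, 6, 5, 7, 2, 6, 1, 1, 7, 5, 6, 7, 3
Total = 63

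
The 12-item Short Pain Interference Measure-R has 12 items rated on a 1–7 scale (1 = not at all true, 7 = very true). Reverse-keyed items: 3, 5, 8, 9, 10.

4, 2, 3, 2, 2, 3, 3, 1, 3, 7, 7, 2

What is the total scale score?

Apply reverse scoring (reversed = (1+7) − raw = 8 − raw):
  item 3: 8 − 3 = 5
  item 5: 8 − 2 = 6
  item 8: 8 − 1 = 7
  item 9: 8 − 3 = 5
  item 10: 8 − 7 = 1
Scored items: 4, 2, 5, 2, 6, 3, 3, 7, 5, 1, 7, 2
Total = 4 + 2 + 5 + 2 + 6 + 3 + 3 + 7 + 5 + 1 + 7 + 2 = 47

47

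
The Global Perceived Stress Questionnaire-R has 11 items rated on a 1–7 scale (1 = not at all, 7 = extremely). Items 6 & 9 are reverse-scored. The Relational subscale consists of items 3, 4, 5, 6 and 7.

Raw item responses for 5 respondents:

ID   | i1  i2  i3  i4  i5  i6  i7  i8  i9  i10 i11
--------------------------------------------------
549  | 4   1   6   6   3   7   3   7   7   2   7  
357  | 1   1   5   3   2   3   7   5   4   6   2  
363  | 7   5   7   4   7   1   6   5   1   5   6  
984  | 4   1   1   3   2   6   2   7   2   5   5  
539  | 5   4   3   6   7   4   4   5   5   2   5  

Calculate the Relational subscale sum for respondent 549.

Respondent 549 raw: 4, 1, 6, 6, 3, 7, 3, 7, 7, 2, 7.
Relational items: 3, 4, 5, 6, 7.
Reverse-coded (reversed = (1+7) − raw = 8 − raw):
  item 3: 6
  item 4: 6
  item 5: 3
  item 6: 8 − 7 = 1
  item 7: 3
Sum = 6 + 6 + 3 + 1 + 3 = 19

19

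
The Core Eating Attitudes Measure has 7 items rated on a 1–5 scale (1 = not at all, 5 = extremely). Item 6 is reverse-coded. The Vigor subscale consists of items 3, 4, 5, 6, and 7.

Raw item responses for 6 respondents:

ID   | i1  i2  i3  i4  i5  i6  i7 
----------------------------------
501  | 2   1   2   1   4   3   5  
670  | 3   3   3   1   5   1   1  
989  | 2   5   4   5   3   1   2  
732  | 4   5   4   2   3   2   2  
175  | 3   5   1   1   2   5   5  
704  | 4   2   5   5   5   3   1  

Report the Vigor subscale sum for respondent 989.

Respondent 989 raw: 2, 5, 4, 5, 3, 1, 2.
Vigor items: 3, 4, 5, 6, 7.
Reverse-coded (on a 1–5 scale, reversed = 6 − raw):
  item 3: 4
  item 4: 5
  item 5: 3
  item 6: 6 − 1 = 5
  item 7: 2
Sum = 4 + 5 + 3 + 5 + 2 = 19

19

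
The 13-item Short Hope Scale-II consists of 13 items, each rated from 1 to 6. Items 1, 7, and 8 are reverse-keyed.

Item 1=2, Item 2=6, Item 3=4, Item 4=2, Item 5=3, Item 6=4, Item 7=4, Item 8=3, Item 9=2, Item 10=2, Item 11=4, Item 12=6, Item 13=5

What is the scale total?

Apply reverse scoring (on a 1–6 scale, reversed = 7 − raw):
  item 1: 7 − 2 = 5
  item 7: 7 − 4 = 3
  item 8: 7 − 3 = 4
Scored items: 5, 6, 4, 2, 3, 4, 3, 4, 2, 2, 4, 6, 5
Total = 5 + 6 + 4 + 2 + 3 + 4 + 3 + 4 + 2 + 2 + 4 + 6 + 5 = 50

50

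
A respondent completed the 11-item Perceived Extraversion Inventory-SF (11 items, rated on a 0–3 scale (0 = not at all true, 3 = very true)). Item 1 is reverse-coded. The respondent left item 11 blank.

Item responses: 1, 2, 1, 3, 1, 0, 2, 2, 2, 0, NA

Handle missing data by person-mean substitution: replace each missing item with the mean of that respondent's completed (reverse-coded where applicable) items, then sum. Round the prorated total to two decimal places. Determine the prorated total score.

Reverse-coded (reversed = (0+3) − raw = 3 − raw):
  item 1: 3 − 1 = 2
Completed scored items (10 of 11): 2, 2, 1, 3, 1, 0, 2, 2, 2, 0; sum = 15.
Person mean = 15 / 10 ≈ 1.5000
Prorated total = (15 / 10) × 11 = 16.50 (to 2 dp)

16.50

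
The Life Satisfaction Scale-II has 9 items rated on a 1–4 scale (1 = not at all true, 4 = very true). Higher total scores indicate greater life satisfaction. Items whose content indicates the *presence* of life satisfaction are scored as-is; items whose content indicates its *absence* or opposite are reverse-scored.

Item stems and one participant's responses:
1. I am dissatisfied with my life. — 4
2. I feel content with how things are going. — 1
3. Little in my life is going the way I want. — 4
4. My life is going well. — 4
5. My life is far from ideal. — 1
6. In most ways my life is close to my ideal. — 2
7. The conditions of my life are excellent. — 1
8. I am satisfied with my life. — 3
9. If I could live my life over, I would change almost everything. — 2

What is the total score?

Items 1, 3, 5, 9 describe the absence/opposite of life satisfaction → reverse-score.
reversed = (1+4) − raw = 5 − raw.
  item 1: 5 − 4 = 1
  item 2: 1
  item 3: 5 − 4 = 1
  item 4: 4
  item 5: 5 − 1 = 4
  item 6: 2
  item 7: 1
  item 8: 3
  item 9: 5 − 2 = 3
Total = 1 + 1 + 1 + 4 + 4 + 2 + 1 + 3 + 3 = 20

20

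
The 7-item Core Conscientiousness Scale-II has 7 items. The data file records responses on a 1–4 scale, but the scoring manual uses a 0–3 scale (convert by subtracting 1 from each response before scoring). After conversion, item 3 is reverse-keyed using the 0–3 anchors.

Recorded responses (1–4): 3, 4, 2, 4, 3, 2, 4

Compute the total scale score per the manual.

Convert to 0–3: 2, 3, 1, 3, 2, 1, 3
Reverse-coded (on a 0–3 scale, reversed = 3 − raw):
  item 3: 3 − 1 = 2
Scored: 2, 3, 2, 3, 2, 1, 3
Total = 16

16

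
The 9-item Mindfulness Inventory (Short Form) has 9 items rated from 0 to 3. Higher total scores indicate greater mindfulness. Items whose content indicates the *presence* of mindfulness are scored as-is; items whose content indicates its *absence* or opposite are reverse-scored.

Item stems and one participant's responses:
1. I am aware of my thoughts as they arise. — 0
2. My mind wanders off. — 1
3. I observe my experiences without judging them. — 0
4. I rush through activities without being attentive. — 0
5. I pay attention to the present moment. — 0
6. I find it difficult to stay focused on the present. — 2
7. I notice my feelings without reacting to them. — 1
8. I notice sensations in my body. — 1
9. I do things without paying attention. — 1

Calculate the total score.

10

Items 2, 4, 6, 9 describe the absence/opposite of mindfulness → reverse-score.
reverse-coded value = 3 − response.
  item 1: 0
  item 2: 3 − 1 = 2
  item 3: 0
  item 4: 3 − 0 = 3
  item 5: 0
  item 6: 3 − 2 = 1
  item 7: 1
  item 8: 1
  item 9: 3 − 1 = 2
Total = 0 + 2 + 0 + 3 + 0 + 1 + 1 + 1 + 2 = 10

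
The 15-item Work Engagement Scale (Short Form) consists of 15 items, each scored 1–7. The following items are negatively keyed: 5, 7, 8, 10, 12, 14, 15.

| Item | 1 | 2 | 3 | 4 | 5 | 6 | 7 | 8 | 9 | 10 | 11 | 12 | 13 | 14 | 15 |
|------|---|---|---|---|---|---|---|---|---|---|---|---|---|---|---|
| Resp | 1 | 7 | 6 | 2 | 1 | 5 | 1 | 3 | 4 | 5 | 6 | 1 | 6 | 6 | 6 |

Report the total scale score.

70

Raw sum = 60. Negatively keyed items: 5, 7, 8, 10, 12, 14, 15; their raw sum = 23.
Each reversal replaces raw with 8 − raw, changing the total by 8 − 2·raw per item.
Total = 60 + 7·8 − 2·23 = 60 + 56 − 46 = 70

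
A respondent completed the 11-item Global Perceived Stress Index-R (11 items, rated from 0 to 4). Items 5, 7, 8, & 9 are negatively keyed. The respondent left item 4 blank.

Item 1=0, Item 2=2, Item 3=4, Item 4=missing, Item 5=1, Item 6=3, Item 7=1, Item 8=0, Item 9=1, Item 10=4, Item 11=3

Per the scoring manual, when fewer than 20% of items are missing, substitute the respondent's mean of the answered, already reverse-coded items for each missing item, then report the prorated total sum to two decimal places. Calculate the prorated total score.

Reverse-coded (on a 0–4 scale, reversed = 4 − raw):
  item 5: 4 − 1 = 3
  item 7: 4 − 1 = 3
  item 8: 4 − 0 = 4
  item 9: 4 − 1 = 3
Completed scored items (10 of 11): 0, 2, 4, 3, 3, 3, 4, 3, 4, 3; sum = 29.
Person mean = 29 / 10 ≈ 2.9000
Prorated total = (29 / 10) × 11 = 31.90 (to 2 dp)

31.90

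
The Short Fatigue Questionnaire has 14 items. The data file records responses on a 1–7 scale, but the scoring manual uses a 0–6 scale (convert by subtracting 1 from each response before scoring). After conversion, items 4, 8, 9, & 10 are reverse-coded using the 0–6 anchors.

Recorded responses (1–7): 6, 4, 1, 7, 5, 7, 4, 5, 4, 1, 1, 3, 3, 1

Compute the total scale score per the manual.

Convert to 0–6: 5, 3, 0, 6, 4, 6, 3, 4, 3, 0, 0, 2, 2, 0
Reverse-coded (reversed = (0+6) − raw = 6 − raw):
  item 4: 6 − 6 = 0
  item 8: 6 − 4 = 2
  item 9: 6 − 3 = 3
  item 10: 6 − 0 = 6
Scored: 5, 3, 0, 0, 4, 6, 3, 2, 3, 6, 0, 2, 2, 0
Total = 36

36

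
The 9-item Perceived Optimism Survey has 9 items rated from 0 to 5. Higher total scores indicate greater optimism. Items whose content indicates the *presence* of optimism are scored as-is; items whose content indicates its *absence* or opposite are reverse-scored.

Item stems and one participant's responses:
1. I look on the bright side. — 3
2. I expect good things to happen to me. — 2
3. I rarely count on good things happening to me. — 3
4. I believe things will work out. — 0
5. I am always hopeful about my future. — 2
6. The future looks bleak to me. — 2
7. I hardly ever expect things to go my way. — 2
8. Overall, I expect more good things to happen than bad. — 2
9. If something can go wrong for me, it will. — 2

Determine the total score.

Items 3, 6, 7, 9 describe the absence/opposite of optimism → reverse-score.
reverse-coded value = 5 − response.
  item 1: 3
  item 2: 2
  item 3: 5 − 3 = 2
  item 4: 0
  item 5: 2
  item 6: 5 − 2 = 3
  item 7: 5 − 2 = 3
  item 8: 2
  item 9: 5 − 2 = 3
Total = 3 + 2 + 2 + 0 + 2 + 3 + 3 + 2 + 3 = 20

20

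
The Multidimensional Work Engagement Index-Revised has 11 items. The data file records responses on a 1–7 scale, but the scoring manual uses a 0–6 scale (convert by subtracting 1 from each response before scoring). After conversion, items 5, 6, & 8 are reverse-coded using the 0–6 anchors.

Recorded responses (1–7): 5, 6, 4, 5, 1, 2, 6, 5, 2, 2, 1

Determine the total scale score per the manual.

36

Convert to 0–6: 4, 5, 3, 4, 0, 1, 5, 4, 1, 1, 0
Reverse-coded (reversed = (0+6) − raw = 6 − raw):
  item 5: 6 − 0 = 6
  item 6: 6 − 1 = 5
  item 8: 6 − 4 = 2
Scored: 4, 5, 3, 4, 6, 5, 5, 2, 1, 1, 0
Total = 36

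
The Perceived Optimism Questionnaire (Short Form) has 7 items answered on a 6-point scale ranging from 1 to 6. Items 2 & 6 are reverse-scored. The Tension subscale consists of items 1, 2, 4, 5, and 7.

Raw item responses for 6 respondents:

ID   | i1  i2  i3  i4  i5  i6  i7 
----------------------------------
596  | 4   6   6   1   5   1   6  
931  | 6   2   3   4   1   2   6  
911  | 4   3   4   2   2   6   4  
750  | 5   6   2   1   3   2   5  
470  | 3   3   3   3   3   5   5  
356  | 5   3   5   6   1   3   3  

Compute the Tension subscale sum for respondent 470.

18

Respondent 470 raw: 3, 3, 3, 3, 3, 5, 5.
Tension items: 1, 2, 4, 5, 7.
Reverse-coded (reverse-coded value = 7 − response):
  item 1: 3
  item 2: 7 − 3 = 4
  item 4: 3
  item 5: 3
  item 7: 5
Sum = 3 + 4 + 3 + 3 + 5 = 18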